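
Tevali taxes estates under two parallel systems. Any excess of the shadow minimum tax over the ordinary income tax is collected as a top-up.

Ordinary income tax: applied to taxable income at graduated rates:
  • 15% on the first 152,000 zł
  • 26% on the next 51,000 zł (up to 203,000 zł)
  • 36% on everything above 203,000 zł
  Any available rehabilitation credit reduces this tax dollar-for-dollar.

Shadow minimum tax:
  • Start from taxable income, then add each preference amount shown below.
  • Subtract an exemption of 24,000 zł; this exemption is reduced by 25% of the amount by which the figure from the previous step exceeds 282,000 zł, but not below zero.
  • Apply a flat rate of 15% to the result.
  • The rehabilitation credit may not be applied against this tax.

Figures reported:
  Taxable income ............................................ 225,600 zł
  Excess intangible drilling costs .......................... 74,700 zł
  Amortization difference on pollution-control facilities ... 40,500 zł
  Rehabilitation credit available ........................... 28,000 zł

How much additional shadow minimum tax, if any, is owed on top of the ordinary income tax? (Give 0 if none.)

Ordinary income tax:
  152,000 zł × 15% = 22,800 zł
  51,000 zł × 26% = 13,260 zł
  22,600 zł × 36% = 8,136 zł
  → 44,196 zł
  Less rehabilitation credit 28,000 zł → 16,196 zł

Shadow minimum tax:
  Adjusted income: 225,600 zł + 74,700 zł + 40,500 zł = 340,800 zł
  Exemption: 24,000 zł − 25% × (340,800 zł − 282,000 zł) = 24,000 zł − 14,700 zł = 9,300 zł
  Base: 340,800 zł − 9,300 zł = 331,500 zł
  331,500 zł × 15% = 49,725 zł

Excess of shadow minimum tax over ordinary income tax: 49,725 zł − 16,196 zł = 33,529 zł.

33,529 zł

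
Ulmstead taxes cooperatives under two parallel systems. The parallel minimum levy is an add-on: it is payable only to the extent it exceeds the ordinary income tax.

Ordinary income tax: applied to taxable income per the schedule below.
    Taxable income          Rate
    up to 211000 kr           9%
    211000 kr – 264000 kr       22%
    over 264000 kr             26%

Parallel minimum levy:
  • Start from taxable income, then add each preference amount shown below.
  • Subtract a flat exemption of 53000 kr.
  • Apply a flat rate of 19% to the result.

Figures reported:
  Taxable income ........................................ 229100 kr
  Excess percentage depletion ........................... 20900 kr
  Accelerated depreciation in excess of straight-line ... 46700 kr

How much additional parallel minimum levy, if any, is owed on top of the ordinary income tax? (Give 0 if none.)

23331 kr

Ordinary income tax:
  211000 kr × 9% = 18990 kr
  18100 kr × 22% = 3982 kr
  → 22972 kr

Parallel minimum levy:
  Adjusted income: 229100 kr + 20900 kr + 46700 kr = 296700 kr
  Less exemption 53000 kr → base 243700 kr
  243700 kr × 19% = 46303 kr

Excess of parallel minimum levy over ordinary income tax: 46303 kr − 22972 kr = 23331 kr.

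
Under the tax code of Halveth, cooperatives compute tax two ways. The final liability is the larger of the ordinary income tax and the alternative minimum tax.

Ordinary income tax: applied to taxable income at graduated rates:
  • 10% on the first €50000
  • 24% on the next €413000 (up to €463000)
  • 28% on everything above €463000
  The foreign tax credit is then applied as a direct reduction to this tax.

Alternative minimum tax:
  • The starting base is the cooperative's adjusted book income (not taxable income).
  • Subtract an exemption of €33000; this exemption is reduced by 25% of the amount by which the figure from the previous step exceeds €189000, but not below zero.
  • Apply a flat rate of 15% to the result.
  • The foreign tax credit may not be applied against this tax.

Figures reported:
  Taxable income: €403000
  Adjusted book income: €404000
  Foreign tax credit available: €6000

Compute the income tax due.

€83720

Ordinary income tax:
  €50000 × 10% = €5000
  €353000 × 24% = €84720
  → €89720
  Less foreign tax credit €6000 → €83720

Alternative minimum tax:
  Base (adjusted book income): €404000
  Exemption: 25% × (€404000 − €189000) = €53750 ≥ €33000, so the exemption is fully phased out
  Base: €404000 − €0 = €404000
  €404000 × 15% = €60600

€83720 > €60600, so the ordinary income tax governs.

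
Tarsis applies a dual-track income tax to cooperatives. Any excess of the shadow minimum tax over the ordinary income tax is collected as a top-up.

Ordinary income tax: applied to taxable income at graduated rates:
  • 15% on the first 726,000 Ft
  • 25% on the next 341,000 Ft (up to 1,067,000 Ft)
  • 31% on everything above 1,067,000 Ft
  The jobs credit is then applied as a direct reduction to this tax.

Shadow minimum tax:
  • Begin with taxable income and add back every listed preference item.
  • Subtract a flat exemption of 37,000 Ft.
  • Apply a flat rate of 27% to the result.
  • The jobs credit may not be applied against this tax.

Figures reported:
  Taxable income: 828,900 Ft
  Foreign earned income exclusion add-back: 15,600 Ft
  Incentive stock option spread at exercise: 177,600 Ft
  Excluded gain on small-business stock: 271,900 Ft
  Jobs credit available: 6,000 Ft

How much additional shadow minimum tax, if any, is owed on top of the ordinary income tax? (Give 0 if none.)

Shadow minimum tax:
  Adjusted income: 828,900 Ft + 15,600 Ft + 177,600 Ft + 271,900 Ft = 1,294,000 Ft
  Less exemption 37,000 Ft → base 1,257,000 Ft
  1,257,000 Ft × 27% = 339,390 Ft

Ordinary income tax:
  726,000 Ft × 15% = 108,900 Ft
  102,900 Ft × 25% = 25,725 Ft
  → 134,625 Ft
  Less jobs credit 6,000 Ft → 128,625 Ft

Excess of shadow minimum tax over ordinary income tax: 339,390 Ft − 128,625 Ft = 210,765 Ft.

210,765 Ft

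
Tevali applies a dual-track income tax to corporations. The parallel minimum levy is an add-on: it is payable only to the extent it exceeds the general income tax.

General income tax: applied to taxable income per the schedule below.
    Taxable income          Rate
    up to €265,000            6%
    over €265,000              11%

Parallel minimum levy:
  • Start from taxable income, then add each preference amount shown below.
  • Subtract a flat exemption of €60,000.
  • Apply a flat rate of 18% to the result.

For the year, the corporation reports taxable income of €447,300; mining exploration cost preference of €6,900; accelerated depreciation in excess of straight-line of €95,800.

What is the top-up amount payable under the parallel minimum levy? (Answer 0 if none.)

€52,247

Parallel minimum levy:
  Adjusted income: €447,300 + €6,900 + €95,800 = €550,000
  Less exemption €60,000 → base €490,000
  €490,000 × 18% = €88,200

General income tax:
  €265,000 × 6% = €15,900
  €182,300 × 11% = €20,053
  → €35,953

Excess of parallel minimum levy over general income tax: €88,200 − €35,953 = €52,247.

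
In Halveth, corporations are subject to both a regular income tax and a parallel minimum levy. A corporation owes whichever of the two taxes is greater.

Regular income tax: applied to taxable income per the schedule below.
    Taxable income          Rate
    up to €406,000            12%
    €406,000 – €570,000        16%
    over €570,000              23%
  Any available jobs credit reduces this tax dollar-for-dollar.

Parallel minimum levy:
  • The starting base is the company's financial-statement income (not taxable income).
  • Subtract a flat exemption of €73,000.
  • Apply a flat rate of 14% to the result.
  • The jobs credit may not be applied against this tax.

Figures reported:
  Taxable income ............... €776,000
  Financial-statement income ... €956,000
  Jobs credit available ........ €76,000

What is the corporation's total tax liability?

€123,620

Parallel minimum levy:
  Base (financial-statement income): €956,000
  Less exemption €73,000 → base €883,000
  €883,000 × 14% = €123,620

Regular income tax:
  €406,000 × 12% = €48,720
  €164,000 × 16% = €26,240
  €206,000 × 23% = €47,380
  → €122,340
  Less jobs credit €76,000 → €46,340

€123,620 > €46,340, so the parallel minimum levy is the binding amount.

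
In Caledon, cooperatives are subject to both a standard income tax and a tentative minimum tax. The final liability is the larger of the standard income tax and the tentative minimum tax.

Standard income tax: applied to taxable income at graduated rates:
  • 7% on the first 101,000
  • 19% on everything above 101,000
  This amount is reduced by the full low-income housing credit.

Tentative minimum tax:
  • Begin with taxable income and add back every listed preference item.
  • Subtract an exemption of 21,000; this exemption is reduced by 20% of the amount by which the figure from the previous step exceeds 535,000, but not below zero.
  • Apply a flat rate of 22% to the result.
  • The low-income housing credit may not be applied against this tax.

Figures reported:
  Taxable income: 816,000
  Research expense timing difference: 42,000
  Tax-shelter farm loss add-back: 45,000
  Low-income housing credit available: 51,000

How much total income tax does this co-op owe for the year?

Tentative minimum tax:
  Adjusted income: 816,000 + 42,000 + 45,000 = 903,000
  Exemption: 20% × (903,000 − 535,000) = 73,600 ≥ 21,000, so the exemption is fully phased out
  Base: 903,000 − 0 = 903,000
  903,000 × 22% = 198,660

Standard income tax:
  101,000 × 7% = 7,070
  715,000 × 19% = 135,850
  → 142,920
  Less low-income housing credit 51,000 → 91,920

198,660 > 91,920, so the tentative minimum tax is the binding amount.

198,660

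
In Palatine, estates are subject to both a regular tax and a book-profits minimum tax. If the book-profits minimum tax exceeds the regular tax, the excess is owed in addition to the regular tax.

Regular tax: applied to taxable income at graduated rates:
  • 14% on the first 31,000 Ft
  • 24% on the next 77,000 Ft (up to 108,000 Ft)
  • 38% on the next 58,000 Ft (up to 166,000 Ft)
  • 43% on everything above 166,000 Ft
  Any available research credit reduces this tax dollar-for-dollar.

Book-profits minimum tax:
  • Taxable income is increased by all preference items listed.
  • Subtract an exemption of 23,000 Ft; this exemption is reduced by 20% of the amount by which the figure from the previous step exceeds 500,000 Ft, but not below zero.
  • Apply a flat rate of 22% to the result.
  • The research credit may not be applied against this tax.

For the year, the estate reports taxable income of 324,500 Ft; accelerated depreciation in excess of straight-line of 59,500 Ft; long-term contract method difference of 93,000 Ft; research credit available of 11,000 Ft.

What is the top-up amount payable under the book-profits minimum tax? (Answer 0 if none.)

Book-profits minimum tax:
  Adjusted income: 324,500 Ft + 59,500 Ft + 93,000 Ft = 477,000 Ft
  Exemption: 477,000 Ft ≤ 500,000 Ft, so full 23,000 Ft applies
  Base: 477,000 Ft − 23,000 Ft = 454,000 Ft
  454,000 Ft × 22% = 99,880 Ft

Regular tax:
  31,000 Ft × 14% = 4,340 Ft
  77,000 Ft × 24% = 18,480 Ft
  58,000 Ft × 38% = 22,040 Ft
  158,500 Ft × 43% = 68,155 Ft
  → 113,015 Ft
  Less research credit 11,000 Ft → 102,015 Ft

99,880 Ft ≤ 102,015 Ft, so no add-on is due.

0 Ft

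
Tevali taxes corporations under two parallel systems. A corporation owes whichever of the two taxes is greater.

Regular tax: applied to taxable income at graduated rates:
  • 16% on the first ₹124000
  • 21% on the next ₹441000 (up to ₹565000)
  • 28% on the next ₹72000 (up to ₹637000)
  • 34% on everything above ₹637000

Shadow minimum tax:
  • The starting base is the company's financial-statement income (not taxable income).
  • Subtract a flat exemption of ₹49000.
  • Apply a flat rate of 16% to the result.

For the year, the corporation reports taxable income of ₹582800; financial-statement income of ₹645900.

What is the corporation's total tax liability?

₹117434

Shadow minimum tax:
  Base (financial-statement income): ₹645900
  Less exemption ₹49000 → base ₹596900
  ₹596900 × 16% = ₹95504

Regular tax:
  ₹124000 × 16% = ₹19840
  ₹441000 × 21% = ₹92610
  ₹17800 × 28% = ₹4984
  → ₹117434

₹117434 > ₹95504, so the regular tax governs.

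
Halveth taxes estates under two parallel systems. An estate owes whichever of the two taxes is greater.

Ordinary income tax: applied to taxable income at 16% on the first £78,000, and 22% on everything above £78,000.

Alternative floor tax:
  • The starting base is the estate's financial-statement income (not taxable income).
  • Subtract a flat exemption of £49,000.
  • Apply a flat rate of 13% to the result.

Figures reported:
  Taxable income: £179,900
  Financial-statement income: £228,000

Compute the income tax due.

Alternative floor tax:
  Base (financial-statement income): £228,000
  Less exemption £49,000 → base £179,000
  £179,000 × 13% = £23,270

Ordinary income tax:
  £78,000 × 16% = £12,480
  £101,900 × 22% = £22,418
  → £34,898

£34,898 > £23,270, so the ordinary income tax governs.

£34,898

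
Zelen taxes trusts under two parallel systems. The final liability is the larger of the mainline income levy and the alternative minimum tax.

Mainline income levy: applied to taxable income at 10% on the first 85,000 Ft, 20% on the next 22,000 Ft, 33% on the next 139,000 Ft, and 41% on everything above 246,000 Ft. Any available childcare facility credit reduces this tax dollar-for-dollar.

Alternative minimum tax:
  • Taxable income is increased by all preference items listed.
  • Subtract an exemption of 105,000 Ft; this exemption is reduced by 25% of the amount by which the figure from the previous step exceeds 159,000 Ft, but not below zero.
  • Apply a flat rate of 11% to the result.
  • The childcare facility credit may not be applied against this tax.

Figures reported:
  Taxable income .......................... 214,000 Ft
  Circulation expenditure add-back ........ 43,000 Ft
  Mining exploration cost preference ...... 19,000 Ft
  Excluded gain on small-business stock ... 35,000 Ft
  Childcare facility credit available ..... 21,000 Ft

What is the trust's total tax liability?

27,210 Ft

Alternative minimum tax:
  Adjusted income: 214,000 Ft + 43,000 Ft + 19,000 Ft + 35,000 Ft = 311,000 Ft
  Exemption: 105,000 Ft − 25% × (311,000 Ft − 159,000 Ft) = 105,000 Ft − 38,000 Ft = 67,000 Ft
  Base: 311,000 Ft − 67,000 Ft = 244,000 Ft
  244,000 Ft × 11% = 26,840 Ft

Mainline income levy:
  85,000 Ft × 10% = 8,500 Ft
  22,000 Ft × 20% = 4,400 Ft
  107,000 Ft × 33% = 35,310 Ft
  → 48,210 Ft
  Less childcare facility credit 21,000 Ft → 27,210 Ft

27,210 Ft > 26,840 Ft, so the mainline income levy governs.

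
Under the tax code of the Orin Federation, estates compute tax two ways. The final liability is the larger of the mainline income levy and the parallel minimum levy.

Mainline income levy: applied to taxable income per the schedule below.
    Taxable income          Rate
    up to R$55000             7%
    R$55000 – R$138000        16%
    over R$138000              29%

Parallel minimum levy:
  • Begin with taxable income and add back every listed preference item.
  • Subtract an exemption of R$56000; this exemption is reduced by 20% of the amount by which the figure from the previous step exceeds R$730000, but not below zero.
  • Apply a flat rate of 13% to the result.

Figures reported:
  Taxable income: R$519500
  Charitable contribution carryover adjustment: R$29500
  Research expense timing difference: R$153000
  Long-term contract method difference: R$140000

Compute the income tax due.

Parallel minimum levy:
  Adjusted income: R$519500 + R$29500 + R$153000 + R$140000 = R$842000
  Exemption: R$56000 − 20% × (R$842000 − R$730000) = R$56000 − R$22400 = R$33600
  Base: R$842000 − R$33600 = R$808400
  R$808400 × 13% = R$105092

Mainline income levy:
  R$55000 × 7% = R$3850
  R$83000 × 16% = R$13280
  R$381500 × 29% = R$110635
  → R$127765

R$127765 > R$105092, so the mainline income levy governs.

R$127765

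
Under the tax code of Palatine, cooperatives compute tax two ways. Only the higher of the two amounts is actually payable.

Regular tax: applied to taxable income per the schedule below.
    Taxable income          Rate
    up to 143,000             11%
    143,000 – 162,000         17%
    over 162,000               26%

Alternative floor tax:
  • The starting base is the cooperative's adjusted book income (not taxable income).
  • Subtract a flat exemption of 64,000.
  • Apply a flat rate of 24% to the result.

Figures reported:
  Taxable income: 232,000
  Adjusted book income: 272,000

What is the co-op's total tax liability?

Regular tax:
  143,000 × 11% = 15,730
  19,000 × 17% = 3,230
  70,000 × 26% = 18,200
  → 37,160

Alternative floor tax:
  Base (adjusted book income): 272,000
  Less exemption 64,000 → base 208,000
  208,000 × 24% = 49,920

49,920 > 37,160, so the alternative floor tax is the binding amount.

49,920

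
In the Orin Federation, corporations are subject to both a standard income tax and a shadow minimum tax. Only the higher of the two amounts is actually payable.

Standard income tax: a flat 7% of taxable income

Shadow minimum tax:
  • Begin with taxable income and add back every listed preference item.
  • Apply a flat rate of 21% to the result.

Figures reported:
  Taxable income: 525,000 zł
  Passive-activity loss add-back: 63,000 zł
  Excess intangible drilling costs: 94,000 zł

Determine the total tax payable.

143,220 zł

Standard income tax:
  525,000 zł × 7% = 36,750 zł

Shadow minimum tax:
  Adjusted income: 525,000 zł + 63,000 zł + 94,000 zł = 682,000 zł
  682,000 zł × 21% = 143,220 zł

143,220 zł > 36,750 zł, so the shadow minimum tax is the binding amount.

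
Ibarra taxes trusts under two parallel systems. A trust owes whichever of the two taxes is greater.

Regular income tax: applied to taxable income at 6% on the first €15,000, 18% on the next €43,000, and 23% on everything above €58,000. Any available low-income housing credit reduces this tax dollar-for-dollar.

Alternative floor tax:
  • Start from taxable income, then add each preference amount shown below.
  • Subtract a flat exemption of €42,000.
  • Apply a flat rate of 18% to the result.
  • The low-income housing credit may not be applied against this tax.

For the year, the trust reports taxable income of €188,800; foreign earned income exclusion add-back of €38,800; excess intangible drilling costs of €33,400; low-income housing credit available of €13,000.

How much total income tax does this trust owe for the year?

€39,420

Alternative floor tax:
  Adjusted income: €188,800 + €38,800 + €33,400 = €261,000
  Less exemption €42,000 → base €219,000
  €219,000 × 18% = €39,420

Regular income tax:
  €15,000 × 6% = €900
  €43,000 × 18% = €7,740
  €130,800 × 23% = €30,084
  → €38,724
  Less low-income housing credit €13,000 → €25,724

€39,420 > €25,724, so the alternative floor tax is the binding amount.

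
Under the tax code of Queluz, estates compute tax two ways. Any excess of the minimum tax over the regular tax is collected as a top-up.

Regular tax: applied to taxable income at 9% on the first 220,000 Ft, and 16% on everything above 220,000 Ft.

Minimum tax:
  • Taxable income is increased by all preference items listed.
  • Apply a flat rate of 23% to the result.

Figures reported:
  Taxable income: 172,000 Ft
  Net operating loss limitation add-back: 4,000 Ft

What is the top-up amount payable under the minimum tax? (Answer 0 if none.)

25,000 Ft

Regular tax:
  172,000 Ft × 9% = 15,480 Ft

Minimum tax:
  Adjusted income: 172,000 Ft + 4,000 Ft = 176,000 Ft
  176,000 Ft × 23% = 40,480 Ft

Excess of minimum tax over regular tax: 40,480 Ft − 15,480 Ft = 25,000 Ft.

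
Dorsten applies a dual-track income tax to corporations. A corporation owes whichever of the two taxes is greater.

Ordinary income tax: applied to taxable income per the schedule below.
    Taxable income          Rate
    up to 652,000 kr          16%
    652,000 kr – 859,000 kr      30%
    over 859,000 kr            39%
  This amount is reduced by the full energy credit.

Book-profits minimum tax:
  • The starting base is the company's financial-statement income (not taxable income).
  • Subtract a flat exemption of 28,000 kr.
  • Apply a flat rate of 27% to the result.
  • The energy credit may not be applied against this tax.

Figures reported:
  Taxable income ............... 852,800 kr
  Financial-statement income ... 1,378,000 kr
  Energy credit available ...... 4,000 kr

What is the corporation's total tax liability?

364,500 kr

Ordinary income tax:
  652,000 kr × 16% = 104,320 kr
  200,800 kr × 30% = 60,240 kr
  → 164,560 kr
  Less energy credit 4,000 kr → 160,560 kr

Book-profits minimum tax:
  Base (financial-statement income): 1,378,000 kr
  Less exemption 28,000 kr → base 1,350,000 kr
  1,350,000 kr × 27% = 364,500 kr

364,500 kr > 160,560 kr, so the book-profits minimum tax is the binding amount.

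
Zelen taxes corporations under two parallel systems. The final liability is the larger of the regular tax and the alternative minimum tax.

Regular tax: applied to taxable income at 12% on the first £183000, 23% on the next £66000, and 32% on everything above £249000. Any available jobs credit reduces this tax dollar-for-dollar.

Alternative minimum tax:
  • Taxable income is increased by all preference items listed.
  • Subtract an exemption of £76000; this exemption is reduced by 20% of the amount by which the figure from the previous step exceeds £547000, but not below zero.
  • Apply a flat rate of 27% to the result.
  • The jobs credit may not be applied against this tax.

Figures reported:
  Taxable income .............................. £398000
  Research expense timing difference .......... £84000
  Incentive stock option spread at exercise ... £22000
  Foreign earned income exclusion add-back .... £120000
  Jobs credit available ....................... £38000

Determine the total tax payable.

£152118

Regular tax:
  £183000 × 12% = £21960
  £66000 × 23% = £15180
  £149000 × 32% = £47680
  → £84820
  Less jobs credit £38000 → £46820

Alternative minimum tax:
  Adjusted income: £398000 + £84000 + £22000 + £120000 = £624000
  Exemption: £76000 − 20% × (£624000 − £547000) = £76000 − £15400 = £60600
  Base: £624000 − £60600 = £563400
  £563400 × 27% = £152118

£152118 > £46820, so the alternative minimum tax is the binding amount.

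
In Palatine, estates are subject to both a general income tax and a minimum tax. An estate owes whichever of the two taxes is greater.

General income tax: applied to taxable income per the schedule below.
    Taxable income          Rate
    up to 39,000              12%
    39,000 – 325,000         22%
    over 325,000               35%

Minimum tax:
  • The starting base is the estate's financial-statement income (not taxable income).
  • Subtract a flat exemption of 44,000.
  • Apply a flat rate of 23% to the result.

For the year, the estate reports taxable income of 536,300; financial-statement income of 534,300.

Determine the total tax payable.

141,555

General income tax:
  39,000 × 12% = 4,680
  286,000 × 22% = 62,920
  211,300 × 35% = 73,955
  → 141,555

Minimum tax:
  Base (financial-statement income): 534,300
  Less exemption 44,000 → base 490,300
  490,300 × 23% = 112,769

141,555 > 112,769, so the general income tax governs.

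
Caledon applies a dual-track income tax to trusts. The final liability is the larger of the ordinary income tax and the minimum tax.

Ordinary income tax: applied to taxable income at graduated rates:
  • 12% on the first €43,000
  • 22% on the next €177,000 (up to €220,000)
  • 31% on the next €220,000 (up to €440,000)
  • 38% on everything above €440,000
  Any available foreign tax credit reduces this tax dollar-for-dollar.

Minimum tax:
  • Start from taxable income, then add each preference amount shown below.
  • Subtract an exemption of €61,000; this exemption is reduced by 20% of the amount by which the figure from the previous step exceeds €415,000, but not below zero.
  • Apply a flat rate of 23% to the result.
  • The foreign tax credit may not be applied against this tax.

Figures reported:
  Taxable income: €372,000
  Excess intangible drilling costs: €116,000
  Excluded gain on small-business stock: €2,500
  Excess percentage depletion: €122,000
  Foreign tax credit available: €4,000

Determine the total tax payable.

€135,930

Minimum tax:
  Adjusted income: €372,000 + €116,000 + €2,500 + €122,000 = €612,500
  Exemption: €61,000 − 20% × (€612,500 − €415,000) = €61,000 − €39,500 = €21,500
  Base: €612,500 − €21,500 = €591,000
  €591,000 × 23% = €135,930

Ordinary income tax:
  €43,000 × 12% = €5,160
  €177,000 × 22% = €38,940
  €152,000 × 31% = €47,120
  → €91,220
  Less foreign tax credit €4,000 → €87,220

€135,930 > €87,220, so the minimum tax is the binding amount.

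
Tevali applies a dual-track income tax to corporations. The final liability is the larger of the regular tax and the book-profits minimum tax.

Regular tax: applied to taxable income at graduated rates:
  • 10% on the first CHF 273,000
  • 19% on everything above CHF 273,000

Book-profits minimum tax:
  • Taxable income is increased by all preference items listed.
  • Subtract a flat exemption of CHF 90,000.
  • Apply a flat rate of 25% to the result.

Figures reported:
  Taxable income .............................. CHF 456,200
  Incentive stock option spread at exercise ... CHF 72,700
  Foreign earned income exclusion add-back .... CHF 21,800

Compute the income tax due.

Book-profits minimum tax:
  Adjusted income: CHF 456,200 + CHF 72,700 + CHF 21,800 = CHF 550,700
  Less exemption CHF 90,000 → base CHF 460,700
  CHF 460,700 × 25% = CHF 115,175

Regular tax:
  CHF 273,000 × 10% = CHF 27,300
  CHF 183,200 × 19% = CHF 34,808
  → CHF 62,108

CHF 115,175 > CHF 62,108, so the book-profits minimum tax is the binding amount.

CHF 115,175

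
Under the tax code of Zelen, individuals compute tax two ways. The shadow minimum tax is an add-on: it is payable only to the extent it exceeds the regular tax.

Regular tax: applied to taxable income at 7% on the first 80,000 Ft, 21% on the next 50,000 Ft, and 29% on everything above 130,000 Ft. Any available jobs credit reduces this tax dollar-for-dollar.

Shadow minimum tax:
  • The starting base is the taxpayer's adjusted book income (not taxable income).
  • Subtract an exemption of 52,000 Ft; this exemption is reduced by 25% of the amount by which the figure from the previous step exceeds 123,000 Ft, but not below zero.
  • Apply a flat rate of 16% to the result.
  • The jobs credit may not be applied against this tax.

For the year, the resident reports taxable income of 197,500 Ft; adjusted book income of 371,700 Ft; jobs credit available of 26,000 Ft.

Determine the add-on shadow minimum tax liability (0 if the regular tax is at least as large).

49,797 Ft

Shadow minimum tax:
  Base (adjusted book income): 371,700 Ft
  Exemption: 25% × (371,700 Ft − 123,000 Ft) = 62,175 Ft ≥ 52,000 Ft, so the exemption is fully phased out
  Base: 371,700 Ft − 0 Ft = 371,700 Ft
  371,700 Ft × 16% = 59,472 Ft

Regular tax:
  80,000 Ft × 7% = 5,600 Ft
  50,000 Ft × 21% = 10,500 Ft
  67,500 Ft × 29% = 19,575 Ft
  → 35,675 Ft
  Less jobs credit 26,000 Ft → 9,675 Ft

Excess of shadow minimum tax over regular tax: 59,472 Ft − 9,675 Ft = 49,797 Ft.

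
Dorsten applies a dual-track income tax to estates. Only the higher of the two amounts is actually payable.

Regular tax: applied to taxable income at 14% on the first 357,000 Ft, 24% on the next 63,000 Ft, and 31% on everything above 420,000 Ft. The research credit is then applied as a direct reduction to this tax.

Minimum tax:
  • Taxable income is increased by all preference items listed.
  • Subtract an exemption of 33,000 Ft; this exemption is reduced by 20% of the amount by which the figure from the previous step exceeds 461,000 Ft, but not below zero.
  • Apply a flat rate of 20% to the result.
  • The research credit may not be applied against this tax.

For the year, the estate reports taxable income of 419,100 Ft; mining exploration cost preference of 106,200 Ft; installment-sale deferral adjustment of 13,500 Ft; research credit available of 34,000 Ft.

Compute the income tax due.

Minimum tax:
  Adjusted income: 419,100 Ft + 106,200 Ft + 13,500 Ft = 538,800 Ft
  Exemption: 33,000 Ft − 20% × (538,800 Ft − 461,000 Ft) = 33,000 Ft − 15,560 Ft = 17,440 Ft
  Base: 538,800 Ft − 17,440 Ft = 521,360 Ft
  521,360 Ft × 20% = 104,272 Ft

Regular tax:
  357,000 Ft × 14% = 49,980 Ft
  62,100 Ft × 24% = 14,904 Ft
  → 64,884 Ft
  Less research credit 34,000 Ft → 30,884 Ft

104,272 Ft > 30,884 Ft, so the minimum tax is the binding amount.

104,272 Ft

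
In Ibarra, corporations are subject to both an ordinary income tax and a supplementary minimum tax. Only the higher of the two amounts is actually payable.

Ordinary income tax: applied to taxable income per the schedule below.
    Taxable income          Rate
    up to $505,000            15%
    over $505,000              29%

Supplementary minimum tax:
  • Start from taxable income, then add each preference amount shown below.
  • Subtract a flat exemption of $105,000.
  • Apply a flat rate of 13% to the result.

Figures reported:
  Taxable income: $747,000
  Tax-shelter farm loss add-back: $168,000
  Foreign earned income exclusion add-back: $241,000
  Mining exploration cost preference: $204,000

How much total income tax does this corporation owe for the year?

$163,150

Supplementary minimum tax:
  Adjusted income: $747,000 + $168,000 + $241,000 + $204,000 = $1,360,000
  Less exemption $105,000 → base $1,255,000
  $1,255,000 × 13% = $163,150

Ordinary income tax:
  $505,000 × 15% = $75,750
  $242,000 × 29% = $70,180
  → $145,930

$163,150 > $145,930, so the supplementary minimum tax is the binding amount.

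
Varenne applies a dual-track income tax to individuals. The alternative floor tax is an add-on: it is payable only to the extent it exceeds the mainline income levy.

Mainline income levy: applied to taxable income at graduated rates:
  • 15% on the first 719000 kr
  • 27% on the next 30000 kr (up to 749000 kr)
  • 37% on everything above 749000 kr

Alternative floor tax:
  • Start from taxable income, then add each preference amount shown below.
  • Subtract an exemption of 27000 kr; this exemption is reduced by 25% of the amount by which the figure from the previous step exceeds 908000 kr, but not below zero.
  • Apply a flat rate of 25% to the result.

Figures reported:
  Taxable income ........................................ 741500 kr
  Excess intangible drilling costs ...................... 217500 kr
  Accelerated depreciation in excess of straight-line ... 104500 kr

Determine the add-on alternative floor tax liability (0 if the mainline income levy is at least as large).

151950 kr

Alternative floor tax:
  Adjusted income: 741500 kr + 217500 kr + 104500 kr = 1063500 kr
  Exemption: 25% × (1063500 kr − 908000 kr) = 38875 kr ≥ 27000 kr, so the exemption is fully phased out
  Base: 1063500 kr − 0 kr = 1063500 kr
  1063500 kr × 25% = 265875 kr

Mainline income levy:
  719000 kr × 15% = 107850 kr
  22500 kr × 27% = 6075 kr
  → 113925 kr

Excess of alternative floor tax over mainline income levy: 265875 kr − 113925 kr = 151950 kr.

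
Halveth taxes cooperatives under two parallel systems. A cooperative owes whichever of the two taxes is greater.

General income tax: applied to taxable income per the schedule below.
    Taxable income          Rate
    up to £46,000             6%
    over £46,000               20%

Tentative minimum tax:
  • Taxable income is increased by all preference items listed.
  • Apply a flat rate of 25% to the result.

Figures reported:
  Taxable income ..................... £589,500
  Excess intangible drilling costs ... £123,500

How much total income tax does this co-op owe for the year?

General income tax:
  £46,000 × 6% = £2,760
  £543,500 × 20% = £108,700
  → £111,460

Tentative minimum tax:
  Adjusted income: £589,500 + £123,500 = £713,000
  £713,000 × 25% = £178,250

£178,250 > £111,460, so the tentative minimum tax is the binding amount.

£178,250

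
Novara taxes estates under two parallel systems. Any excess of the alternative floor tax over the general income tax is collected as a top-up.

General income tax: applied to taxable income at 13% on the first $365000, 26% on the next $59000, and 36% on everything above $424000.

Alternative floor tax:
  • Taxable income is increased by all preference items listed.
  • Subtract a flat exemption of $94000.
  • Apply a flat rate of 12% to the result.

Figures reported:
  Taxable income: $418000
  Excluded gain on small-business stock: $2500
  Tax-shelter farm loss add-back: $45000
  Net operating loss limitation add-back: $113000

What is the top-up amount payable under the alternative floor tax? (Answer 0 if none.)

Alternative floor tax:
  Adjusted income: $418000 + $2500 + $45000 + $113000 = $578500
  Less exemption $94000 → base $484500
  $484500 × 12% = $58140

General income tax:
  $365000 × 13% = $47450
  $53000 × 26% = $13780
  → $61230

$58140 ≤ $61230, so no add-on is due.

$0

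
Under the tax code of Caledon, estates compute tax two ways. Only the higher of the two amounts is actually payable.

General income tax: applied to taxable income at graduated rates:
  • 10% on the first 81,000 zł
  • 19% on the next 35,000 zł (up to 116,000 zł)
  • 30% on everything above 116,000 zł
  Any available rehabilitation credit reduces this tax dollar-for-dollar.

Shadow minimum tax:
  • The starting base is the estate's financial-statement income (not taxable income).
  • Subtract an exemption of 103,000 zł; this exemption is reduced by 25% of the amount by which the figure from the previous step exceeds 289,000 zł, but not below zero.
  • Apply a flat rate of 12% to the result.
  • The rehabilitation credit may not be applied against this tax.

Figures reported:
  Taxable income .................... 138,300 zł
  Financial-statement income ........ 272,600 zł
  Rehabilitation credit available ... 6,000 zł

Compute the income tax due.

General income tax:
  81,000 zł × 10% = 8,100 zł
  35,000 zł × 19% = 6,650 zł
  22,300 zł × 30% = 6,690 zł
  → 21,440 zł
  Less rehabilitation credit 6,000 zł → 15,440 zł

Shadow minimum tax:
  Base (financial-statement income): 272,600 zł
  Exemption: 272,600 zł ≤ 289,000 zł, so full 103,000 zł applies
  Base: 272,600 zł − 103,000 zł = 169,600 zł
  169,600 zł × 12% = 20,352 zł

20,352 zł > 15,440 zł, so the shadow minimum tax is the binding amount.

20,352 zł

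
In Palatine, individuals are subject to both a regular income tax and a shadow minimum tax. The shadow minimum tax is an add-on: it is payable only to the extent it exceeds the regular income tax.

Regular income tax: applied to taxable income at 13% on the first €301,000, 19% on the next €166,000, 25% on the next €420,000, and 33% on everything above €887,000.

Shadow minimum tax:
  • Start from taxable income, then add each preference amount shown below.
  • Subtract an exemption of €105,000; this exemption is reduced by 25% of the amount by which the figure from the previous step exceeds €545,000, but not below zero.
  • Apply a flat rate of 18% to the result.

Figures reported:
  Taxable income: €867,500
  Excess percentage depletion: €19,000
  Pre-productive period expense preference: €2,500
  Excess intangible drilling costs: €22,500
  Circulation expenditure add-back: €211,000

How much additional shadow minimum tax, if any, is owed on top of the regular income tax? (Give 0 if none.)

Regular income tax:
  €301,000 × 13% = €39,130
  €166,000 × 19% = €31,540
  €400,500 × 25% = €100,125
  → €170,795

Shadow minimum tax:
  Adjusted income: €867,500 + €19,000 + €2,500 + €22,500 + €211,000 = €1,122,500
  Exemption: 25% × (€1,122,500 − €545,000) = €144,375 ≥ €105,000, so the exemption is fully phased out
  Base: €1,122,500 − €0 = €1,122,500
  €1,122,500 × 18% = €202,050

Excess of shadow minimum tax over regular income tax: €202,050 − €170,795 = €31,255.

€31,255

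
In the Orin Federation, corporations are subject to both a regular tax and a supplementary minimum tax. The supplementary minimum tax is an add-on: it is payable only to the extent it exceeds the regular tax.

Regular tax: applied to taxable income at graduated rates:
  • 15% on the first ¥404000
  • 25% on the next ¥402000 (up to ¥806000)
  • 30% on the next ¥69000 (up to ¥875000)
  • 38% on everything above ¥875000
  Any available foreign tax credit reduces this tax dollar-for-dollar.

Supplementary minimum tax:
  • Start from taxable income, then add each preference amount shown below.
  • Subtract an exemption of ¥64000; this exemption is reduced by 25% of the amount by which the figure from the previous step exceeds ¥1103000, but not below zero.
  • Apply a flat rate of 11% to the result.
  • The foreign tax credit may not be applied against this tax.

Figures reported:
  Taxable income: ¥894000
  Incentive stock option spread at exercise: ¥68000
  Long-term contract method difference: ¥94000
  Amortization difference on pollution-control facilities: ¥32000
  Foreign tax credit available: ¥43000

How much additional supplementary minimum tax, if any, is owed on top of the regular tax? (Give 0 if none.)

Regular tax:
  ¥404000 × 15% = ¥60600
  ¥402000 × 25% = ¥100500
  ¥69000 × 30% = ¥20700
  ¥19000 × 38% = ¥7220
  → ¥189020
  Less foreign tax credit ¥43000 → ¥146020

Supplementary minimum tax:
  Adjusted income: ¥894000 + ¥68000 + ¥94000 + ¥32000 = ¥1088000
  Exemption: ¥1088000 ≤ ¥1103000, so full ¥64000 applies
  Base: ¥1088000 − ¥64000 = ¥1024000
  ¥1024000 × 11% = ¥112640

¥112640 ≤ ¥146020, so no add-on is due.

¥0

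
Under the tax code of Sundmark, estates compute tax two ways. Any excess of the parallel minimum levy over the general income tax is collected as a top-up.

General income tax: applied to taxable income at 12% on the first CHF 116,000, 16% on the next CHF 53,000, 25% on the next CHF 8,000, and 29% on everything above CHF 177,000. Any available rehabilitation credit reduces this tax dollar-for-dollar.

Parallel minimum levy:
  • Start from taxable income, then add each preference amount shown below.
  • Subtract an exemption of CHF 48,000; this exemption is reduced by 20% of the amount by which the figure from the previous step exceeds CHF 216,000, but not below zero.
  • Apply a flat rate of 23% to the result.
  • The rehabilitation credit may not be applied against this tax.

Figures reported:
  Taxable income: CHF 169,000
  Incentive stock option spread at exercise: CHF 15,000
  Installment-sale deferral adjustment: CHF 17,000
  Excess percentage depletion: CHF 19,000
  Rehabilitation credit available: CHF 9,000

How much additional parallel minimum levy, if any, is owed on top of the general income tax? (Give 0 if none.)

Parallel minimum levy:
  Adjusted income: CHF 169,000 + CHF 15,000 + CHF 17,000 + CHF 19,000 = CHF 220,000
  Exemption: CHF 48,000 − 20% × (CHF 220,000 − CHF 216,000) = CHF 48,000 − CHF 800 = CHF 47,200
  Base: CHF 220,000 − CHF 47,200 = CHF 172,800
  CHF 172,800 × 23% = CHF 39,744

General income tax:
  CHF 116,000 × 12% = CHF 13,920
  CHF 53,000 × 16% = CHF 8,480
  → CHF 22,400
  Less rehabilitation credit CHF 9,000 → CHF 13,400

Excess of parallel minimum levy over general income tax: CHF 39,744 − CHF 13,400 = CHF 26,344.

CHF 26,344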